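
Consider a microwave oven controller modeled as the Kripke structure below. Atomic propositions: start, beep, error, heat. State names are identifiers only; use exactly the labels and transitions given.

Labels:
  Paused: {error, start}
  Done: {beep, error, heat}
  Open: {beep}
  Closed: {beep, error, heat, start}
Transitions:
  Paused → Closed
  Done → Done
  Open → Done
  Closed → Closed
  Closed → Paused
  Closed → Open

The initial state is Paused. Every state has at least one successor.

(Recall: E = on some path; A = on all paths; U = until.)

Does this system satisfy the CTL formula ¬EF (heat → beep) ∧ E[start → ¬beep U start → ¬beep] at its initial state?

States satisfying heat → beep: {Paused, Done, Open, Closed}.
States satisfying EF (heat → beep): {Paused, Done, Open, Closed}.
States satisfying ¬EF (heat → beep): ∅.
States satisfying start → ¬beep: {Paused, Done, Open}.
States satisfying E[start → ¬beep U start → ¬beep]: {Paused, Done, Open}.
States satisfying ¬EF (heat → beep) ∧ E[start → ¬beep U start → ¬beep]: ∅.
Paused ∉ Sat(¬EF (heat → beep) ∧ E[start → ¬beep U start → ¬beep]).

No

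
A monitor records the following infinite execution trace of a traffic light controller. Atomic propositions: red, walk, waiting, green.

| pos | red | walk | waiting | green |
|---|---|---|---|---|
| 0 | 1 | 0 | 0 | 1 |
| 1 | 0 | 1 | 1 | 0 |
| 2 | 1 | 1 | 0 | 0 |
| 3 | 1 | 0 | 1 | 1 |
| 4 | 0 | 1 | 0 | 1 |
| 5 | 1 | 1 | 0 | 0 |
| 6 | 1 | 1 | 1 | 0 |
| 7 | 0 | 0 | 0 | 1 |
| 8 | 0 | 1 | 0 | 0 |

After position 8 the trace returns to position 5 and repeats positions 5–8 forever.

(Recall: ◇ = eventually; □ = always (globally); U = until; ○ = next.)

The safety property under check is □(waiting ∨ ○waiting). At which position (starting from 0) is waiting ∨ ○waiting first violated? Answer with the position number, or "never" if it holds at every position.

4

Check waiting ∨ ○waiting at each position in order: 0 ✓, 1 ✓, 2 ✓, 3 ✓.
At position 4 the labels are {green, walk} and the next position 5 has {red, walk}, so waiting ∨ ○waiting is false there. This is the first violation.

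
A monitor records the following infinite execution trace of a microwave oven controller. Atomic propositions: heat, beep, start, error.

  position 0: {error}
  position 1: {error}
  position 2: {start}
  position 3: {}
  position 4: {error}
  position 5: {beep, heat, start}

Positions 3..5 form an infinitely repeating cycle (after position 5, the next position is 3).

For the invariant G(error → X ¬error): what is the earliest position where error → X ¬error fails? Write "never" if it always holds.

0

At position 0 the labels are {error} and the next position 1 has {error}, so error → X ¬error is false there. This is the first violation.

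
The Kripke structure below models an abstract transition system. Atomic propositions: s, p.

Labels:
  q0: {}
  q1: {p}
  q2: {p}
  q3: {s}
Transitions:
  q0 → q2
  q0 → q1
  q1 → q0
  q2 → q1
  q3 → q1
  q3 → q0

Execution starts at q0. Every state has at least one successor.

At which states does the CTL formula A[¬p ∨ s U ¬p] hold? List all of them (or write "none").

States satisfying ¬p ∨ s: {q0, q3}.
States satisfying ¬p: {q0, q3}.
States satisfying A[¬p ∨ s U ¬p]: {q0, q3}.

{q0, q3}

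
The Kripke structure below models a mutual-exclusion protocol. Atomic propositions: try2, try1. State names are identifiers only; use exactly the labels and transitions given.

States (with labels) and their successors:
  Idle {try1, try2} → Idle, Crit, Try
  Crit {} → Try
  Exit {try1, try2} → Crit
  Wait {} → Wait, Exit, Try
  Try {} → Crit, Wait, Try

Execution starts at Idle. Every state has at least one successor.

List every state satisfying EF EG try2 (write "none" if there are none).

{Idle}

States satisfying EG try2: {Idle}.
States satisfying EF EG try2: {Idle}.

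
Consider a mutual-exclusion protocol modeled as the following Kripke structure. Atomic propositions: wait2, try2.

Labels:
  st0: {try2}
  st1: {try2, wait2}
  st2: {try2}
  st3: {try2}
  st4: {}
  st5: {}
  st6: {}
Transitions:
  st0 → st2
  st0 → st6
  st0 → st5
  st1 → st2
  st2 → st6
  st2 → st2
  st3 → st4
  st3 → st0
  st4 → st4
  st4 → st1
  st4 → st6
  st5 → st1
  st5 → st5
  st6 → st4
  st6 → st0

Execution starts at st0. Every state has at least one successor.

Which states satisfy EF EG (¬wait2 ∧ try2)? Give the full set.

States satisfying EG (¬wait2 ∧ try2): {st0, st2, st3}.
States satisfying EF EG (¬wait2 ∧ try2): {st0, st1, st2, st3, st4, st5, st6}.

{st0, st1, st2, st3, st4, st5, st6}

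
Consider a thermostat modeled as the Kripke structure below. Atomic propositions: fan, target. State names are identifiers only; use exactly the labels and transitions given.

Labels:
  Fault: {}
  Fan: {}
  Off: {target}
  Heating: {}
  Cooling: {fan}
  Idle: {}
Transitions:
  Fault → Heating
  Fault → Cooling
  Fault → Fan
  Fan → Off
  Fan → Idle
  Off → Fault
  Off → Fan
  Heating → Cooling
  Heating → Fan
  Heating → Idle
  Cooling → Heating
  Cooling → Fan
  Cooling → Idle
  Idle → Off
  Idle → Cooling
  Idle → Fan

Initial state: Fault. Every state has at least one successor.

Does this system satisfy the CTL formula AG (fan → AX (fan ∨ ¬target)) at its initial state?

States satisfying fan → AX (fan ∨ ¬target): {Fault, Fan, Off, Heating, Cooling, Idle}.
States satisfying AG (fan → AX (fan ∨ ¬target)): {Fault, Fan, Off, Heating, Cooling, Idle}.
Every state reachable from Fault satisfies fan → AX (fan ∨ ¬target).
Fault ∈ Sat(AG (fan → AX (fan ∨ ¬target))).

Holds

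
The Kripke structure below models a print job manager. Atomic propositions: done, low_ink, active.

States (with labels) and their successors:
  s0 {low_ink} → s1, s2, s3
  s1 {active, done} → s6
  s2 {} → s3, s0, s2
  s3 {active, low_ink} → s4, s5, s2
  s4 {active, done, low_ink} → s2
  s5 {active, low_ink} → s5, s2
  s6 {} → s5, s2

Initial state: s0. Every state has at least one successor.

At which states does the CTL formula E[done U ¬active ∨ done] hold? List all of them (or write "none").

{s0, s1, s2, s4, s6}

States satisfying done: {s1, s4}.
States satisfying ¬active ∨ done: {s0, s1, s2, s4, s6}.
States satisfying E[done U ¬active ∨ done]: {s0, s1, s2, s4, s6}.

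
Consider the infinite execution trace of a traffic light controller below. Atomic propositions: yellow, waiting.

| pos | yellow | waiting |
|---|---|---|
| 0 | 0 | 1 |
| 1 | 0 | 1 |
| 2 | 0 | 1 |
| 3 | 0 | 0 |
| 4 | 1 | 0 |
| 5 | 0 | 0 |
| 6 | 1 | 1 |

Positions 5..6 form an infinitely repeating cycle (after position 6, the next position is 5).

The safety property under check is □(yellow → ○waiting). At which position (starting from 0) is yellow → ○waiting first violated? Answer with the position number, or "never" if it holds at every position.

4

Check yellow → ○waiting at each position in order: 0 ✓, 1 ✓, 2 ✓, 3 ✓.
At position 4 the labels are {yellow} and the next position 5 has {}, so yellow → ○waiting is false there. This is the first violation.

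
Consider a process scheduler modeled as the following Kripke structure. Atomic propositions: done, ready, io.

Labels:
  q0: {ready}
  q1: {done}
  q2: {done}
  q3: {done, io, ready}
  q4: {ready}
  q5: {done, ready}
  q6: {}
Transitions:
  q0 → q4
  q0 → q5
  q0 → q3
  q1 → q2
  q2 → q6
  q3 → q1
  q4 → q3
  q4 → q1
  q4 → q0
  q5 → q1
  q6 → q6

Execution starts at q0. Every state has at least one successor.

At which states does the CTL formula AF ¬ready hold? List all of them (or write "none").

States satisfying ¬ready: {q1, q2, q6}.
States satisfying AF ¬ready: {q1, q2, q3, q5, q6}.

{q1, q2, q3, q5, q6}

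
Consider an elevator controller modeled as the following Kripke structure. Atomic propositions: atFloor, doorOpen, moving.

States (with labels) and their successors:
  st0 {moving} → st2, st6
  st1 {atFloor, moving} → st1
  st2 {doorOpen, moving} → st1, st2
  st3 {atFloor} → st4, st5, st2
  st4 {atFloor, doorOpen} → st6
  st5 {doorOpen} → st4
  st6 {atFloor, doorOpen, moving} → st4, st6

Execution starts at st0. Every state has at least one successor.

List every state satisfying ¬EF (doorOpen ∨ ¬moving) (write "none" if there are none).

{st1}

States satisfying doorOpen ∨ ¬moving: {st2, st3, st4, st5, st6}.
States satisfying EF (doorOpen ∨ ¬moving): {st0, st2, st3, st4, st5, st6}.
States satisfying ¬EF (doorOpen ∨ ¬moving): {st1}.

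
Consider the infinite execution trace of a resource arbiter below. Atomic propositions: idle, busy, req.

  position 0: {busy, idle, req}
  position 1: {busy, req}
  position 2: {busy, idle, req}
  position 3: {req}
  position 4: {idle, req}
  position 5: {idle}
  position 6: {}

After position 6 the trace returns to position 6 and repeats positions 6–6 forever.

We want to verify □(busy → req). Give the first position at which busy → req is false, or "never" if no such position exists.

never

busy → req holds at every position 0..6, and those are all the positions the trace ever visits, so the invariant □(busy → req) is never violated.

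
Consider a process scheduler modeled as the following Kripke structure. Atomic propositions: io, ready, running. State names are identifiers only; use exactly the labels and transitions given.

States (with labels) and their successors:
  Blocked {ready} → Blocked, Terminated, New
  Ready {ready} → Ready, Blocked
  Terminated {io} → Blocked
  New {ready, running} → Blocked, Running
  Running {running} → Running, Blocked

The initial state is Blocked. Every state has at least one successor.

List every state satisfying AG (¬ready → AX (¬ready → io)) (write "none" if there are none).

none

States satisfying ¬ready → AX (¬ready → io): {Blocked, Ready, Terminated, New}.
States satisfying AG (¬ready → AX (¬ready → io)): ∅.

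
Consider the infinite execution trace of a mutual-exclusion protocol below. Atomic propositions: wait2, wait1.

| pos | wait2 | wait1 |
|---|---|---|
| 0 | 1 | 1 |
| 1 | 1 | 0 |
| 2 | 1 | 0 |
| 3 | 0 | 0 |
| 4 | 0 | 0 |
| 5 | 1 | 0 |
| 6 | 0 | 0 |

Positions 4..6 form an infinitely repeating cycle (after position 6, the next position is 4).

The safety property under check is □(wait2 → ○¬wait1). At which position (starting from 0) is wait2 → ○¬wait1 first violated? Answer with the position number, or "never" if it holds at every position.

wait2 → ○¬wait1 holds at every position 0..6, and those are all the positions the trace ever visits, so the invariant □(wait2 → ○¬wait1) is never violated.

never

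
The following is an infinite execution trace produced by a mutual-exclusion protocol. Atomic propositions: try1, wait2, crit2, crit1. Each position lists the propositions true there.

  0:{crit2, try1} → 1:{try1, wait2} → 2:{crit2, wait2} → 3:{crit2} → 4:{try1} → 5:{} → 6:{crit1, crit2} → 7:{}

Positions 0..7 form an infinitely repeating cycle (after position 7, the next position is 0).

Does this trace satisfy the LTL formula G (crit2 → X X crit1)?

crit2 → X X crit1 must hold at every position from 0 onward. It fails at position 0, so G (crit2 → X X crit1) is false.
Positions where crit2 holds: 0, 2, 3, 6.
Check X X crit1 at each: 0→fails, 2→fails, 3→fails, 6→fails.

Does not hold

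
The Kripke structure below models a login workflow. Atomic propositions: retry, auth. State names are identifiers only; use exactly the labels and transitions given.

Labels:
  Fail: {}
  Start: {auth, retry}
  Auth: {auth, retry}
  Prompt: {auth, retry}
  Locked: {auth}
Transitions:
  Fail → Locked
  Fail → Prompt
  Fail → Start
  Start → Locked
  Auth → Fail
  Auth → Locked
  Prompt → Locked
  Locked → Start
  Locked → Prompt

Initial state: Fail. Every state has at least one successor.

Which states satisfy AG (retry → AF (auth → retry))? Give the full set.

{Fail, Start, Auth, Prompt, Locked}

States satisfying retry → AF (auth → retry): {Fail, Start, Auth, Prompt, Locked}.
States satisfying AG (retry → AF (auth → retry)): {Fail, Start, Auth, Prompt, Locked}.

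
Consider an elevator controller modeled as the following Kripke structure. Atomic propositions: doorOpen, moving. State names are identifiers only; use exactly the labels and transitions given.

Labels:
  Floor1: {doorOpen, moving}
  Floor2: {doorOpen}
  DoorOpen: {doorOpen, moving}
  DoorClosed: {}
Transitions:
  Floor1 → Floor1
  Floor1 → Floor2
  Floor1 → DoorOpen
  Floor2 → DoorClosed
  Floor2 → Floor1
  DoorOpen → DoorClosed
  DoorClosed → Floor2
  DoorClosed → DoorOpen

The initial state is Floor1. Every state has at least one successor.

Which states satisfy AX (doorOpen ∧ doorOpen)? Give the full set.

States satisfying doorOpen ∧ doorOpen: {Floor1, Floor2, DoorOpen}.
States satisfying AX (doorOpen ∧ doorOpen): {Floor1, DoorClosed}.

{Floor1, DoorClosed}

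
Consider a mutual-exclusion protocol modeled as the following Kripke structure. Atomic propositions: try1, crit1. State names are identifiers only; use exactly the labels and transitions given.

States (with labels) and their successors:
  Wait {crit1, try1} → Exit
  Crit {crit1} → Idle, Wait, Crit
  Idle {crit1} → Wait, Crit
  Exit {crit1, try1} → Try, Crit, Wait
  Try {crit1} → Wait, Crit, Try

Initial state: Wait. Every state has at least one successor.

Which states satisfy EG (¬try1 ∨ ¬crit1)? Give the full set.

{Crit, Idle, Try}

States satisfying ¬try1 ∨ ¬crit1: {Crit, Idle, Try}.
States satisfying EG (¬try1 ∨ ¬crit1): {Crit, Idle, Try}.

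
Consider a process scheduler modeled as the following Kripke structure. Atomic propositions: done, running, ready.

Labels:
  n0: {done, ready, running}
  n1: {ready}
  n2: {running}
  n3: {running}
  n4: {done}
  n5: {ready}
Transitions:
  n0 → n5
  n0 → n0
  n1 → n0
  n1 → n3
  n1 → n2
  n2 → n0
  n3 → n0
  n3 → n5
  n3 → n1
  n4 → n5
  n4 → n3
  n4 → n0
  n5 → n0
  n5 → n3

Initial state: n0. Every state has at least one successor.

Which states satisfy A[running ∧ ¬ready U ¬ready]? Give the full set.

{n2, n3, n4}

States satisfying running ∧ ¬ready: {n2, n3}.
States satisfying ¬ready: {n2, n3, n4}.
States satisfying A[running ∧ ¬ready U ¬ready]: {n2, n3, n4}.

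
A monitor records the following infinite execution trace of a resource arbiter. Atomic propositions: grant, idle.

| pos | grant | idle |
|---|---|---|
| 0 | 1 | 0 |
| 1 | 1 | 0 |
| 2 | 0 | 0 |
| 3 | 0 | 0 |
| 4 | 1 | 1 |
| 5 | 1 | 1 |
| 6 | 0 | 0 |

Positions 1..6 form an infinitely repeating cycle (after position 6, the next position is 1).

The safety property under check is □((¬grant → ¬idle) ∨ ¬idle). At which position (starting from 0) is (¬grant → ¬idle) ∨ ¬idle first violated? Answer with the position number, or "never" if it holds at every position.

never

(¬grant → ¬idle) ∨ ¬idle holds at every position 0..6, and those are all the positions the trace ever visits, so the invariant □((¬grant → ¬idle) ∨ ¬idle) is never violated.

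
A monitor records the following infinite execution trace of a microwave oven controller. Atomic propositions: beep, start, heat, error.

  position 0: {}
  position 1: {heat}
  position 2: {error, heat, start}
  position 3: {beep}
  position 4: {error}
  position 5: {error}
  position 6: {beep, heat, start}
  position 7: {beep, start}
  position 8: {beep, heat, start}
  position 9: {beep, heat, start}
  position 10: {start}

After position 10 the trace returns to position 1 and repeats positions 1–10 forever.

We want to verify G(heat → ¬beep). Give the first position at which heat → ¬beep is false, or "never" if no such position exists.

Check heat → ¬beep at each position in order: 0 ✓, 1 ✓, 2 ✓, 3 ✓, 4 ✓, 5 ✓.
At position 6 the labels are {beep, heat, start}, so heat → ¬beep is false there. This is the first violation.

6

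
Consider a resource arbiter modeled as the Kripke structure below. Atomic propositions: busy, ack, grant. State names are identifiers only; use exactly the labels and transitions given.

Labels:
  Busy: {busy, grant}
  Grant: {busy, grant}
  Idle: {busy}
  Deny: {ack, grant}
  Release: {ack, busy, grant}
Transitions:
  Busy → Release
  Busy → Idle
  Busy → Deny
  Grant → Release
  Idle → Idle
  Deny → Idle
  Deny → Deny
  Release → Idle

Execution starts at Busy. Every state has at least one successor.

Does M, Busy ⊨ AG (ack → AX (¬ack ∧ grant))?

No

States satisfying ack → AX (¬ack ∧ grant): {Busy, Grant, Idle}.
States satisfying AG (ack → AX (¬ack ∧ grant)): {Idle}.
Deny is reachable from Busy and violates ack → AX (¬ack ∧ grant), so AG fails at Busy.
Busy ∉ Sat(AG (ack → AX (¬ack ∧ grant))).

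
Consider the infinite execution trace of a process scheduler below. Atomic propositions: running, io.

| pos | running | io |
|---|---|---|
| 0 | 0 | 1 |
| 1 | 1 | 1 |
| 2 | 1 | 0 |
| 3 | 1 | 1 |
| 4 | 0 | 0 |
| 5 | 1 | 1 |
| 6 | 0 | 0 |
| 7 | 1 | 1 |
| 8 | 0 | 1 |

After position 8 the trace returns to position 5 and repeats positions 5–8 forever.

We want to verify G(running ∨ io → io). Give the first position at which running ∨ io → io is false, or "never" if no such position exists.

2

Check running ∨ io → io at each position in order: 0 ✓, 1 ✓.
At position 2 the labels are {running}, so running ∨ io → io is false there. This is the first violation.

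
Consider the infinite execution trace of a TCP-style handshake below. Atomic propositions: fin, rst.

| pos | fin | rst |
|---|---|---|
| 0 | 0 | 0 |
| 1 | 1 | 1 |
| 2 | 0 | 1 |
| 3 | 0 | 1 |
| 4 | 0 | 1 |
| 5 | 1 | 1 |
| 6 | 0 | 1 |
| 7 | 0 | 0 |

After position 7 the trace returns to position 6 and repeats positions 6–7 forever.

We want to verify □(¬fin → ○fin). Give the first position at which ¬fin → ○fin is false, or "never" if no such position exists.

Check ¬fin → ○fin at each position in order: 0 ✓, 1 ✓.
At position 2 the labels are {rst} and the next position 3 has {rst}, so ¬fin → ○fin is false there. This is the first violation.

2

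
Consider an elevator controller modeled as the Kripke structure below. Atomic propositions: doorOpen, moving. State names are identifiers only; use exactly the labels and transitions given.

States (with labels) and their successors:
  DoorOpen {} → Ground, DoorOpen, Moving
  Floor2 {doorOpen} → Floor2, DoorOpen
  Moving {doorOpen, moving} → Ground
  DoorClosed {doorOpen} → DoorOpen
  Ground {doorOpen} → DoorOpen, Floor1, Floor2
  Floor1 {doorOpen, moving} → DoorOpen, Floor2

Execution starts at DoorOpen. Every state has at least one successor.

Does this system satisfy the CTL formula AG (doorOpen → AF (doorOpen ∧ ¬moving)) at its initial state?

States satisfying doorOpen → AF (doorOpen ∧ ¬moving): {DoorOpen, Floor2, Moving, DoorClosed, Ground}.
States satisfying AG (doorOpen → AF (doorOpen ∧ ¬moving)): ∅.
Floor1 is reachable from DoorOpen and violates doorOpen → AF (doorOpen ∧ ¬moving), so AG fails at DoorOpen.
DoorOpen ∉ Sat(AG (doorOpen → AF (doorOpen ∧ ¬moving))).

Violated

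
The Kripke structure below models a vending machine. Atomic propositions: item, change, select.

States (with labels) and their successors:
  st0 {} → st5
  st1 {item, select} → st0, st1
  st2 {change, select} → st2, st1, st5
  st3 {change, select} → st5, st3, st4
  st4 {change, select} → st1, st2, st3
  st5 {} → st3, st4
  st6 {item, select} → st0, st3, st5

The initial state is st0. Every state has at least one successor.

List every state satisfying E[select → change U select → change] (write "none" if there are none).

{st0, st2, st3, st4, st5}

States satisfying select → change: {st0, st2, st3, st4, st5}.
States satisfying E[select → change U select → change]: {st0, st2, st3, st4, st5}.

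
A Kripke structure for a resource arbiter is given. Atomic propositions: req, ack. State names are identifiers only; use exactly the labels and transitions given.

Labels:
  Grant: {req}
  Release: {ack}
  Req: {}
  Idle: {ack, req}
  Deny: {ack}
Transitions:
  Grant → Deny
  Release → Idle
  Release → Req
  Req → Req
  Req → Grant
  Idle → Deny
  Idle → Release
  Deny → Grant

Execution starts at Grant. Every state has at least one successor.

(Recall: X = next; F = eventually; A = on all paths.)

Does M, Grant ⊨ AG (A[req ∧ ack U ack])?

States satisfying A[req ∧ ack U ack]: {Release, Idle, Deny}.
States satisfying AG (A[req ∧ ack U ack]): ∅.
Grant is reachable from Grant and violates A[req ∧ ack U ack], so AG fails at Grant.
Grant ∉ Sat(AG (A[req ∧ ack U ack])).

Does not hold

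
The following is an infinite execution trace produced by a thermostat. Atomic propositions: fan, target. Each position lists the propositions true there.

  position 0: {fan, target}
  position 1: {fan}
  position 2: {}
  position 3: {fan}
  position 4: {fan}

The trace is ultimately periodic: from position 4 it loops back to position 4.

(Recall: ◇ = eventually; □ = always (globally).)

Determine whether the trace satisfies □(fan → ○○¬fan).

fan → ○○¬fan must hold at every position from 0 onward. It fails at position 1, so □(fan → ○○¬fan) is false.
Positions where fan holds: 0, 1, 3, 4.
Check ○○¬fan at each: 0→ok, 1→fails, 3→fails, 4→fails.

Does not hold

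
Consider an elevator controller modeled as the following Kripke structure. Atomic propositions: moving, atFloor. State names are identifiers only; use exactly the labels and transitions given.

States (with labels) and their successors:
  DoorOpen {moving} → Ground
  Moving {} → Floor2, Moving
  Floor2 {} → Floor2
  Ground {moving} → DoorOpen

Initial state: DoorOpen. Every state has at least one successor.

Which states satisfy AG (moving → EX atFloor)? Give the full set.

States satisfying moving → EX atFloor: {Moving, Floor2}.
States satisfying AG (moving → EX atFloor): {Moving, Floor2}.

{Moving, Floor2}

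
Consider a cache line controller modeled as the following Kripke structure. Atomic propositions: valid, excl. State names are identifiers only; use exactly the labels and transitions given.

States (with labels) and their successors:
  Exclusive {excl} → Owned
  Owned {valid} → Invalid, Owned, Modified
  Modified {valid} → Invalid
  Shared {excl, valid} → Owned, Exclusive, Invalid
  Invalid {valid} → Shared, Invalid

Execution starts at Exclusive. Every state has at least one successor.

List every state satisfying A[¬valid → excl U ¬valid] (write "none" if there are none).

{Exclusive}

States satisfying ¬valid → excl: {Exclusive, Owned, Modified, Shared, Invalid}.
States satisfying ¬valid: {Exclusive}.
States satisfying A[¬valid → excl U ¬valid]: {Exclusive}.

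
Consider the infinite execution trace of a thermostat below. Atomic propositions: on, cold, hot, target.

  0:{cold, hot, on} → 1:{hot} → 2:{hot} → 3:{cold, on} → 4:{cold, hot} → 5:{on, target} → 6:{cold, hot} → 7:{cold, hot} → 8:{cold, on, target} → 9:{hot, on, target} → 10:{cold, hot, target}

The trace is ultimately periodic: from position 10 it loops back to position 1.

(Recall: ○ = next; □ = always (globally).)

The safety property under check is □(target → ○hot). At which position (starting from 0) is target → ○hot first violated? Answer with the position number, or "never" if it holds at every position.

never

target → ○hot holds at every position 0..10, and those are all the positions the trace ever visits, so the invariant □(target → ○hot) is never violated.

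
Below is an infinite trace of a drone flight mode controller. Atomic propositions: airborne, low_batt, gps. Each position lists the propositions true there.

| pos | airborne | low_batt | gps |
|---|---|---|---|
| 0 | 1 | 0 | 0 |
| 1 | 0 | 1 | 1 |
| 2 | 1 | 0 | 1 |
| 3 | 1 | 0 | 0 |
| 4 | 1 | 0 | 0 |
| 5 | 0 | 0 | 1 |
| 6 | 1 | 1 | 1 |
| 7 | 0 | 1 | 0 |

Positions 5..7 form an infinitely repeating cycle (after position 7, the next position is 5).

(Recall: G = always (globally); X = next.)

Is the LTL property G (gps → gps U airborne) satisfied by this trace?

Yes

gps → gps U airborne holds at every position 0..7, and those are all positions ever visited, so G (gps → gps U airborne) holds.
Positions where gps holds: 1, 2, 5, 6.
Check gps U airborne at each: 1→ok, 2→ok, 5→ok, 6→ok.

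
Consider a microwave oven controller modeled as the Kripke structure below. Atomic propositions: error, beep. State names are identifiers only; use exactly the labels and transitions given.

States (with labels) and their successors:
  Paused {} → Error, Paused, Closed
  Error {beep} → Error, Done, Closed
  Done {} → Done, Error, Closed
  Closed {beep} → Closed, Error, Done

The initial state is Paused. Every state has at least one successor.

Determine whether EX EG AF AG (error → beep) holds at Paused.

States satisfying EG AF AG (error → beep): {Paused, Error, Done, Closed}.
States satisfying EX EG AF AG (error → beep): {Paused, Error, Done, Closed}.
Paused ∈ Sat(EX EG AF AG (error → beep)).

Yes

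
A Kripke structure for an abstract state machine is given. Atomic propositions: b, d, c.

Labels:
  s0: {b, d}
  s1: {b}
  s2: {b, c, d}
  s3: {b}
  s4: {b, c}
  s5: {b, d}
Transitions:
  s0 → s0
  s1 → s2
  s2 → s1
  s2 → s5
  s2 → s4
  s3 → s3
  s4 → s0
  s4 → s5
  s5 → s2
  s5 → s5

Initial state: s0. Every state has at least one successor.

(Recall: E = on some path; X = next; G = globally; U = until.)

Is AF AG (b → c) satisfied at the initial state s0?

Violated

States satisfying AG (b → c): ∅.
States satisfying AF AG (b → c): ∅.
There is a path from s0 along which AG (b → c) never holds.
s0 ∉ Sat(AF AG (b → c)).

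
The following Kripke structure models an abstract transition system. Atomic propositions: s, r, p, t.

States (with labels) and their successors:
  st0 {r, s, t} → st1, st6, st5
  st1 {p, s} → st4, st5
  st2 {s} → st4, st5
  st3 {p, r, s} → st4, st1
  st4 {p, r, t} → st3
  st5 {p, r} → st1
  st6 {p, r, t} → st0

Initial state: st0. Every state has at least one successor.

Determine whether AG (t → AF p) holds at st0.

States satisfying t → AF p: {st0, st1, st2, st3, st4, st5, st6}.
States satisfying AG (t → AF p): {st0, st1, st2, st3, st4, st5, st6}.
Every state reachable from st0 satisfies t → AF p.
st0 ∈ Sat(AG (t → AF p)).

Yes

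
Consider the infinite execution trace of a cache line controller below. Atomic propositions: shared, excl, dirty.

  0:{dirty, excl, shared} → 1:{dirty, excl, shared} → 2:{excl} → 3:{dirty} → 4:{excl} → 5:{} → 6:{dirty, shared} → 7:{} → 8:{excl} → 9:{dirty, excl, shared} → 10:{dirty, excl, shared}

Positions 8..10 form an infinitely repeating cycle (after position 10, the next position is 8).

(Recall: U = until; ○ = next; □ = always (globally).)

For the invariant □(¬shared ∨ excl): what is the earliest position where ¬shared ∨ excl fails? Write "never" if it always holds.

Check ¬shared ∨ excl at each position in order: 0 ✓, 1 ✓, 2 ✓, 3 ✓, 4 ✓, 5 ✓.
At position 6 the labels are {dirty, shared}, so ¬shared ∨ excl is false there. This is the first violation.

6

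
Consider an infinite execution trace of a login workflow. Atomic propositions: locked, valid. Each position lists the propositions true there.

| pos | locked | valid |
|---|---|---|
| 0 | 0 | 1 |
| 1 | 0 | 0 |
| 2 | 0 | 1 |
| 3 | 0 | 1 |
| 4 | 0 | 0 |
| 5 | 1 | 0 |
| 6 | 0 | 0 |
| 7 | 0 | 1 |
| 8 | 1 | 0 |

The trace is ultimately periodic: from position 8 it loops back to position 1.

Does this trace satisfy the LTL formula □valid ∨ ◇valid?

Yes

valid must hold at every position from 0 onward. It fails at position 1, so □valid is false.
valid holds at position 0, which is reachable from 0, so ◇valid holds.
At position 0: □valid is false; ◇valid is true; so □valid ∨ ◇valid is true.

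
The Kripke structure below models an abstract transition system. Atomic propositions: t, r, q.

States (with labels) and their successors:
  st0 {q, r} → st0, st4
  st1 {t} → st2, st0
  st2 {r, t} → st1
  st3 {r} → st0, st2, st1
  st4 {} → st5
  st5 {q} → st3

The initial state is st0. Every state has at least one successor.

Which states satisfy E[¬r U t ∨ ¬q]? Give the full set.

{st1, st2, st3, st4, st5}

States satisfying ¬r: {st1, st4, st5}.
States satisfying t ∨ ¬q: {st1, st2, st3, st4}.
States satisfying E[¬r U t ∨ ¬q]: {st1, st2, st3, st4, st5}.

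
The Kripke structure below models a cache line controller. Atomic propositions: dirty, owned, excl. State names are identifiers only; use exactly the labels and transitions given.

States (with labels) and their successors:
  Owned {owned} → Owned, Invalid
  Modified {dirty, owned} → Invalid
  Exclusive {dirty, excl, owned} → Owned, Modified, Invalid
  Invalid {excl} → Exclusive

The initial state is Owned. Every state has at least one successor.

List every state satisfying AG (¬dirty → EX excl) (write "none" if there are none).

{Owned, Modified, Exclusive, Invalid}

States satisfying ¬dirty → EX excl: {Owned, Modified, Exclusive, Invalid}.
States satisfying AG (¬dirty → EX excl): {Owned, Modified, Exclusive, Invalid}.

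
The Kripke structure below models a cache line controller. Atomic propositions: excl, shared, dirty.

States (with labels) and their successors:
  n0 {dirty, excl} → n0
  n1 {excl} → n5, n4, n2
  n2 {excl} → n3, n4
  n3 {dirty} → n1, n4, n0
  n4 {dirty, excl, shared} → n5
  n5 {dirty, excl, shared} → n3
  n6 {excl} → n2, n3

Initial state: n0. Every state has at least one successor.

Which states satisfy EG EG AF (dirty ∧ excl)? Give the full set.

{n0}

States satisfying EG AF (dirty ∧ excl): {n0}.
States satisfying EG EG AF (dirty ∧ excl): {n0}.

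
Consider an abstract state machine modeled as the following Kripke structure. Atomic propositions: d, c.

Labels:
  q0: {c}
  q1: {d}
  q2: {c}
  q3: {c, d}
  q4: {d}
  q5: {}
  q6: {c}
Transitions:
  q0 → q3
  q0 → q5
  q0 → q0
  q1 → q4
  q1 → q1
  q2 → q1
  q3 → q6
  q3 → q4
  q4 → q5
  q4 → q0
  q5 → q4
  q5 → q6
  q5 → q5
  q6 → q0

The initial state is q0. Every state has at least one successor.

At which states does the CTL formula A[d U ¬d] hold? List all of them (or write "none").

States satisfying d: {q1, q3, q4}.
States satisfying ¬d: {q0, q2, q5, q6}.
States satisfying A[d U ¬d]: {q0, q2, q3, q4, q5, q6}.

{q0, q2, q3, q4, q5, q6}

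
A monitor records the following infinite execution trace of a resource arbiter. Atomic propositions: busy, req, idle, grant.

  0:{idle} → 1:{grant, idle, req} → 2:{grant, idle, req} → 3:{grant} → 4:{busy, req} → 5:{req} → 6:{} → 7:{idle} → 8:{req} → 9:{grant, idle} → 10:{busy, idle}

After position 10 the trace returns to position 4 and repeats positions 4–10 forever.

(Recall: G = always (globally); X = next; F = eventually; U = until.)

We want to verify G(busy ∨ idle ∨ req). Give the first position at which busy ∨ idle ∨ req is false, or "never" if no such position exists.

Check busy ∨ idle ∨ req at each position in order: 0 ✓, 1 ✓, 2 ✓.
At position 3 the labels are {grant}, so busy ∨ idle ∨ req is false there. This is the first violation.

3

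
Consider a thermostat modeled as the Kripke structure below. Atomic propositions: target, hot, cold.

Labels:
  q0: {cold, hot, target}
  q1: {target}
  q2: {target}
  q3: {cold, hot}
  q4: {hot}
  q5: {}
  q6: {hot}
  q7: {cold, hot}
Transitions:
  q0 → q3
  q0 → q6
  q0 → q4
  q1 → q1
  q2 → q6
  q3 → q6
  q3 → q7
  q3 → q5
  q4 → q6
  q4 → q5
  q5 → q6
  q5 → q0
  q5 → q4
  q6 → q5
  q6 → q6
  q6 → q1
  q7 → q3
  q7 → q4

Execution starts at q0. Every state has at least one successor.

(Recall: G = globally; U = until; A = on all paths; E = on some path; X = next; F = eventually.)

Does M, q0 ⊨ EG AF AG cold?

States satisfying AF AG cold: ∅.
States satisfying EG AF AG cold: ∅.
No suitable path/successor from q0 witnesses the formula.
q0 ∉ Sat(EG AF AG cold).

Does not hold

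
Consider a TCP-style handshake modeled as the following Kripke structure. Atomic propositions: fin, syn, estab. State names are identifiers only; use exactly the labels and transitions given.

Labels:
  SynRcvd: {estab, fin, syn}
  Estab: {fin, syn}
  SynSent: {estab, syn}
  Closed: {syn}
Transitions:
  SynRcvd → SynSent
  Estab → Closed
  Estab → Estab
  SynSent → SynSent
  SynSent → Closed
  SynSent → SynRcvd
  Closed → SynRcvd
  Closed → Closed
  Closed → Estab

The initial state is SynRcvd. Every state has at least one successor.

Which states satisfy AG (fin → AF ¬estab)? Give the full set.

States satisfying fin → AF ¬estab: {Estab, SynSent, Closed}.
States satisfying AG (fin → AF ¬estab): ∅.

none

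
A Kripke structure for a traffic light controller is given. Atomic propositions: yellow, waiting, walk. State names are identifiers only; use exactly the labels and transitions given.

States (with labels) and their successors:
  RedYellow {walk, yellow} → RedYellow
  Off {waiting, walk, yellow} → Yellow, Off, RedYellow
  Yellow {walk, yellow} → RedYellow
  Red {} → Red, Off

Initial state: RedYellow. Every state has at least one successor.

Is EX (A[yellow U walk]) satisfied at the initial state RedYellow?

Satisfied

States satisfying A[yellow U walk]: {RedYellow, Off, Yellow}.
States satisfying EX (A[yellow U walk]): {RedYellow, Off, Yellow, Red}.
RedYellow ∈ Sat(EX (A[yellow U walk])).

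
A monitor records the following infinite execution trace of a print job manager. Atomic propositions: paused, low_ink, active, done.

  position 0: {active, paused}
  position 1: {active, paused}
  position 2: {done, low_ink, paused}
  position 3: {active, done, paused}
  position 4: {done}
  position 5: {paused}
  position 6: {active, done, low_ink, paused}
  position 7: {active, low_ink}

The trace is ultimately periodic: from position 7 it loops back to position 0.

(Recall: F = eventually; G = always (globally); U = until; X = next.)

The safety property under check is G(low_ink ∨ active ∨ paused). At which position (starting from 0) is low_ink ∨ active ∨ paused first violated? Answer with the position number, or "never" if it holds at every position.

Check low_ink ∨ active ∨ paused at each position in order: 0 ✓, 1 ✓, 2 ✓, 3 ✓.
At position 4 the labels are {done}, so low_ink ∨ active ∨ paused is false there. This is the first violation.

4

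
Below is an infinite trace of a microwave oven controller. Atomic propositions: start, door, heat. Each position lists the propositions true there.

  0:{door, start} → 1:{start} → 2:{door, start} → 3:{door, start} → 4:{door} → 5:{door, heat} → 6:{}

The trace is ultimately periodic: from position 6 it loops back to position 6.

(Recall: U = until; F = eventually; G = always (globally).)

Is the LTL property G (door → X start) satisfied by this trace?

Violated

door → X start must hold at every position from 0 onward. It fails at position 3, so G (door → X start) is false.
Positions where door holds: 0, 2, 3, 4, 5.
Check X start at each: 0→ok, 2→ok, 3→fails, 4→fails, 5→fails.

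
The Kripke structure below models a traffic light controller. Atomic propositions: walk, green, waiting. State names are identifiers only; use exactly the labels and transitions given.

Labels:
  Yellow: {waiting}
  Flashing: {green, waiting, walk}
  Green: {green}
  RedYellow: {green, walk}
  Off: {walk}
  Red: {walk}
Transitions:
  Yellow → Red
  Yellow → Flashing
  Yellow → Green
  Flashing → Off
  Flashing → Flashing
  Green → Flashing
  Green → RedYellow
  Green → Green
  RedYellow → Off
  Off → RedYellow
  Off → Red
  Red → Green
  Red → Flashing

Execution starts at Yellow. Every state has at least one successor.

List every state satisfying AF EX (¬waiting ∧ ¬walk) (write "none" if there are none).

States satisfying EX (¬waiting ∧ ¬walk): {Yellow, Green, Red}.
States satisfying AF EX (¬waiting ∧ ¬walk): {Yellow, Green, Red}.

{Yellow, Green, Red}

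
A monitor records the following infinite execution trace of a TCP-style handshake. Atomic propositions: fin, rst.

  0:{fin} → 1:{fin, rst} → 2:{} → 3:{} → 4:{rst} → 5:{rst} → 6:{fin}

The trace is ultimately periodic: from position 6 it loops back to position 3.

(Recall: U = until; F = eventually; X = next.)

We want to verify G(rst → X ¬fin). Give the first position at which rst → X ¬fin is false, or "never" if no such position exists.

Check rst → X ¬fin at each position in order: 0 ✓, 1 ✓, 2 ✓, 3 ✓, 4 ✓.
At position 5 the labels are {rst} and the next position 6 has {fin}, so rst → X ¬fin is false there. This is the first violation.

5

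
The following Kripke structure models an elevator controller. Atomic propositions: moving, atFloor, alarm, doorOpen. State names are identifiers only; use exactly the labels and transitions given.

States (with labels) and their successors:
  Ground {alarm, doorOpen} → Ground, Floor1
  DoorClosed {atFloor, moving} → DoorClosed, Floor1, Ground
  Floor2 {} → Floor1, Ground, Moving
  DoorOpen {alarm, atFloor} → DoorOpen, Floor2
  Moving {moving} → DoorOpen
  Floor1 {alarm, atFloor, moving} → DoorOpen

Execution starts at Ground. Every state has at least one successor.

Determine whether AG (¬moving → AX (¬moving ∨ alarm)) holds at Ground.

States satisfying ¬moving → AX (¬moving ∨ alarm): {Ground, DoorClosed, DoorOpen, Moving, Floor1}.
States satisfying AG (¬moving → AX (¬moving ∨ alarm)): ∅.
Floor2 is reachable from Ground and violates ¬moving → AX (¬moving ∨ alarm), so AG fails at Ground.
Ground ∉ Sat(AG (¬moving → AX (¬moving ∨ alarm))).

Does not hold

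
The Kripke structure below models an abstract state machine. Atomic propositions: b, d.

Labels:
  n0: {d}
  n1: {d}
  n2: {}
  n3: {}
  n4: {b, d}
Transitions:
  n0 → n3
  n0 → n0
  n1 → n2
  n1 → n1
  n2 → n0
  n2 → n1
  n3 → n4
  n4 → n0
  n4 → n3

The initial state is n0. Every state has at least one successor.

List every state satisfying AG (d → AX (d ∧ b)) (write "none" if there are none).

States satisfying d → AX (d ∧ b): {n2, n3}.
States satisfying AG (d → AX (d ∧ b)): ∅.

none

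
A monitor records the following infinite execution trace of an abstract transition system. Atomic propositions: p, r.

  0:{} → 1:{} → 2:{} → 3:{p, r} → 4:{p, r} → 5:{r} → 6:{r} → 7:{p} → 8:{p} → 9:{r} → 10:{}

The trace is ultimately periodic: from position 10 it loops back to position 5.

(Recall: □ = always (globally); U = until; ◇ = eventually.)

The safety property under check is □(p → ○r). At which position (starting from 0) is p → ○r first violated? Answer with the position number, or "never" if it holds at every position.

7

Check p → ○r at each position in order: 0 ✓, 1 ✓, 2 ✓, 3 ✓, 4 ✓, 5 ✓, 6 ✓.
At position 7 the labels are {p} and the next position 8 has {p}, so p → ○r is false there. This is the first violation.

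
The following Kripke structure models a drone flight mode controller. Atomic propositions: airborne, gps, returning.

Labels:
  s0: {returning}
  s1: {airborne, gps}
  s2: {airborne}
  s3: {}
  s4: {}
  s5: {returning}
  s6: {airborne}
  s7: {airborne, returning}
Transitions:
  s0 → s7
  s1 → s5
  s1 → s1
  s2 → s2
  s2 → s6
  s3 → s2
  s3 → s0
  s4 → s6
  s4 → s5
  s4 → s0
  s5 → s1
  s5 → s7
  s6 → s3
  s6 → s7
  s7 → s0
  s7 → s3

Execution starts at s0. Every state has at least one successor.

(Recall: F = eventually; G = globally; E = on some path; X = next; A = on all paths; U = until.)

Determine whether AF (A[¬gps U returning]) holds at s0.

Yes

States satisfying A[¬gps U returning]: {s0, s5, s7}.
States satisfying AF (A[¬gps U returning]): {s0, s5, s7}.
s0 ∈ Sat(AF (A[¬gps U returning])).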